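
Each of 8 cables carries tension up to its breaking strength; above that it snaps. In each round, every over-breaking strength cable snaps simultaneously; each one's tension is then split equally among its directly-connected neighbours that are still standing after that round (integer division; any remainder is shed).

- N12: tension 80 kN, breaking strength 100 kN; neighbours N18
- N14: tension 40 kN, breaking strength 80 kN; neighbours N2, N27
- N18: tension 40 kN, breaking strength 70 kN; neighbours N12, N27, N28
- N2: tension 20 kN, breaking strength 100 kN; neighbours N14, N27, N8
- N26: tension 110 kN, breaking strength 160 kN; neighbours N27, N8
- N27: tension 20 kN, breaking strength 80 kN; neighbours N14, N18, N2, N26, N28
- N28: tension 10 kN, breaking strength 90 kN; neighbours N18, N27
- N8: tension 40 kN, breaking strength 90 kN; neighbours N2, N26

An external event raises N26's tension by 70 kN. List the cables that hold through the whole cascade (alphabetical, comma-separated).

Round 1 — N26 at 180 > 160. N26 snaps.
  N26 sheds 180 kN to N27, N8: 90 each.
    N27: 20+90 = 110 > 80
    N8: 40+90 = 130 > 90
Round 2 — N27, N8 snap.
  N27 sheds 110 kN to N14, N18, N2, N28: 27 each (2 lost).
    N14: 40+27 = 67 ≤ 80
    N18: 40+27 = 67 ≤ 70
    N2: 20+27 = 47 ≤ 100
    N28: 10+27 = 37 ≤ 90
  N8 sheds 130 kN to N2: 130 each.
    N2: 47+130 = 177 > 100
Round 3 — N2 snaps.
  N2 sheds 177 kN to N14: 177 each.
    N14: 67+177 = 244 > 80
Round 4 — N14 snaps.
  N14 sheds 244 kN: no online neighbours, lost.
No further breaks.

N12, N18, N28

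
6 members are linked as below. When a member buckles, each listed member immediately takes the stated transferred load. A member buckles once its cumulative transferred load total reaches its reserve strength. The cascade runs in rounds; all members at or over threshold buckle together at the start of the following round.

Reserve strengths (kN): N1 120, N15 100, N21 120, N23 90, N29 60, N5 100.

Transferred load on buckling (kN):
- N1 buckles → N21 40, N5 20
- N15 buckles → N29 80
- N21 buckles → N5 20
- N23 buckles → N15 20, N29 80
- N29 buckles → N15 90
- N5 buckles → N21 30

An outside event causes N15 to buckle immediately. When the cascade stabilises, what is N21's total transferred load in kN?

Round 1 — N15 buckles (initial).
  N29: +80 → 80 ≥ 60
Round 2 — N29 buckles.
No further bucklings.

0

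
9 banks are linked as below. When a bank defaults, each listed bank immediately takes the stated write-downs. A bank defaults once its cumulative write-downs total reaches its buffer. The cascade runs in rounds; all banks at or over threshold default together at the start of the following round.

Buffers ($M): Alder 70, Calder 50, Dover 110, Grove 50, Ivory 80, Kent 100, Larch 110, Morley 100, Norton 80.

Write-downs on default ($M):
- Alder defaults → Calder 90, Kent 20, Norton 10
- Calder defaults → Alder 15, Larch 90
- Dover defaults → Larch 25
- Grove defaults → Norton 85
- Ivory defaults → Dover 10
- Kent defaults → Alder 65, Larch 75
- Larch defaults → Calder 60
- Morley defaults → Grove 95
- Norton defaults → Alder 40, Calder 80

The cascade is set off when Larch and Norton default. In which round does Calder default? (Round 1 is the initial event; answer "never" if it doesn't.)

Round 1 — Larch, Norton default (initial).
  Alder: +40 → 40 < 70
  Calder: +60+80 → 140 ≥ 50
Round 2 — Calder defaults.
  Alder: +15 → 55 < 70
No further defaults.

2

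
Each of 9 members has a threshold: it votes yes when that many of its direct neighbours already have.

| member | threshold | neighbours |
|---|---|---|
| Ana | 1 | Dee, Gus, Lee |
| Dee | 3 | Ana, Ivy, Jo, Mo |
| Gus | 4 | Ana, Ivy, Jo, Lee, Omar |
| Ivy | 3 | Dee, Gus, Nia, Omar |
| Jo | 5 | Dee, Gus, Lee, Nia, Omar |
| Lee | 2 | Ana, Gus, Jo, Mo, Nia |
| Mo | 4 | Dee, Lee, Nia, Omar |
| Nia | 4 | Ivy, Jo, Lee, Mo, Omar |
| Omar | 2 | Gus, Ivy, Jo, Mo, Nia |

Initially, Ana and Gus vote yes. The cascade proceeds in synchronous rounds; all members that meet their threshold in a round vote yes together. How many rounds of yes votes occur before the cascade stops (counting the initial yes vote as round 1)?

Round 1 — Ana, Gus vote yes (initial).
Round 2 — checking thresholds:
  Dee: 1 of 4 neighbours < 3, holds.
  Ivy: 1 of 4 neighbours < 3, holds.
  Jo: 1 of 5 neighbours < 5, holds.
  Lee: 2 of 5 neighbours ≥ 2, votes yes.
  Omar: 1 of 5 neighbours < 2, holds.
Round 3 — no new yes votes; cascade stops.

2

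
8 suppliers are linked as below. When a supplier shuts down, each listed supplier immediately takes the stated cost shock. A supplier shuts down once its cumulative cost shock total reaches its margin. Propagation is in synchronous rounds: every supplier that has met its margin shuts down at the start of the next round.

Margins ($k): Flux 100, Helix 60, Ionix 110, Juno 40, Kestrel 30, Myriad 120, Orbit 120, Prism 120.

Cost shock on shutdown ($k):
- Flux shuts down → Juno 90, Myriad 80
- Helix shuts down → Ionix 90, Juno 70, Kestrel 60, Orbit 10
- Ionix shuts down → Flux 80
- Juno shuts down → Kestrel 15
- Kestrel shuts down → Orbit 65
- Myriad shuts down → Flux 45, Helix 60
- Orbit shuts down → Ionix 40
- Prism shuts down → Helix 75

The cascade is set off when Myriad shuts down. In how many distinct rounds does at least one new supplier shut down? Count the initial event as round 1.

3

Round 1 — Myriad shuts down (initial).
  Flux: +45 → 45 < 100
  Helix: +60 → 60 ≥ 60
Round 2 — Helix shuts down.
  Ionix: +90 → 90 < 110
  Juno: +70 → 70 ≥ 40
  Kestrel: +60 → 60 ≥ 30
  Orbit: +10 → 10 < 120
Round 3 — Juno, Kestrel shut down.
  Orbit: +65 → 75 < 120
No further shutdowns.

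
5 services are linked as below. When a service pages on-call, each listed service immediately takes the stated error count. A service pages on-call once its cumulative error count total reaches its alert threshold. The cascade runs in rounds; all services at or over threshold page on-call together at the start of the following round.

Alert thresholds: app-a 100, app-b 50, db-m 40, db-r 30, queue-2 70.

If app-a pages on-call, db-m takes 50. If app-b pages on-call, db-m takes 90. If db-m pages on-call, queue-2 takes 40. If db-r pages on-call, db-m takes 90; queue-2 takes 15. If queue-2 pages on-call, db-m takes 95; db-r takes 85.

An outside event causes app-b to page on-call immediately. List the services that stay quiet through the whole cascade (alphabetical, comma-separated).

app-a, db-r, queue-2

Round 1 — app-b pages on-call (initial).
  db-m: +90 → 90 ≥ 40
Round 2 — db-m pages on-call.
  queue-2: +40 → 40 < 70
No further pages.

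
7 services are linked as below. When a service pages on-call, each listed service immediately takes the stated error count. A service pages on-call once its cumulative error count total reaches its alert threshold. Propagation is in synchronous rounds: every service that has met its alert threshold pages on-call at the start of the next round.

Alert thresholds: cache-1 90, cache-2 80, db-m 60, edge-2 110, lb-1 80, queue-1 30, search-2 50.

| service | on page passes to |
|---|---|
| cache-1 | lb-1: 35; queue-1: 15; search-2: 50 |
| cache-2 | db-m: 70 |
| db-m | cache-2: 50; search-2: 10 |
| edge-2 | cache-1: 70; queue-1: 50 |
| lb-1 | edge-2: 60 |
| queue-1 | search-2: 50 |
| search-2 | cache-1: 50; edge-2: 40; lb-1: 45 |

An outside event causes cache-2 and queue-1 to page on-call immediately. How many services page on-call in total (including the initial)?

Round 1 — cache-2, queue-1 page on-call (initial).
  db-m: +70 → 70 ≥ 60
  search-2: +50 → 50 ≥ 50
Round 2 — db-m, search-2 page on-call.
  cache-1: +50 → 50 < 90
  edge-2: +40 → 40 < 110
  lb-1: +45 → 45 < 80
No further pages.

4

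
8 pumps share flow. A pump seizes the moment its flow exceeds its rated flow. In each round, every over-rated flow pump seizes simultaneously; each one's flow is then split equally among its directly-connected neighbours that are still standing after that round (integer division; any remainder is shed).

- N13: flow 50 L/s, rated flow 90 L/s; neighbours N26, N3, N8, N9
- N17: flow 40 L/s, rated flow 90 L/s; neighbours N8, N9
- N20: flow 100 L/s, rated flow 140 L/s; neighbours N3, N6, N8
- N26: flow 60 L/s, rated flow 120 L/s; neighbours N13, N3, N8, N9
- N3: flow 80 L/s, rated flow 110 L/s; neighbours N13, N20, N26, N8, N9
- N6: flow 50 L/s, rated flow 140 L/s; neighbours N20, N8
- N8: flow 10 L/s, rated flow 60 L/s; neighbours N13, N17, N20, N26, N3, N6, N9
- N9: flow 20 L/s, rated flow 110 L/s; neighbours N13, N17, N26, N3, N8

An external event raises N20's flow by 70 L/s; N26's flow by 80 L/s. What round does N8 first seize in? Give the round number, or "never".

Round 1 — N20 at 170 > 140; N26 at 140 > 120. N20, N26 seize.
  N20 sheds 170 L/s to N3, N6, N8: 56 each (2 lost).
    N3: 80+56 = 136 > 110
    N6: 50+56 = 106 ≤ 140
    N8: 10+56 = 66 > 60
  N26 sheds 140 L/s to N13, N3, N8, N9: 35 each.
    N13: 50+35 = 85 ≤ 90
    N3: 136+35 = 171 > 110
    N8: 66+35 = 101 > 60
    N9: 20+35 = 55 ≤ 110
Round 2 — N3, N8 seize.
  N3 sheds 171 L/s to N13, N9: 85 each (1 lost).
    N13: 85+85 = 170 > 90
    N9: 55+85 = 140 > 110
  N8 sheds 101 L/s to N13, N17, N6, N9: 25 each (1 lost).
    N13: 170+25 = 195 > 90
    N17: 40+25 = 65 ≤ 90
    N6: 106+25 = 131 ≤ 140
    N9: 140+25 = 165 > 110
Round 3 — N13, N9 seize.
  N13 sheds 195 L/s: no online neighbours, lost.
  N9 sheds 165 L/s to N17: 165 each.
    N17: 65+165 = 230 > 90
Round 4 — N17 seizes.
  N17 sheds 230 L/s: no online neighbours, lost.
No further seizures.

2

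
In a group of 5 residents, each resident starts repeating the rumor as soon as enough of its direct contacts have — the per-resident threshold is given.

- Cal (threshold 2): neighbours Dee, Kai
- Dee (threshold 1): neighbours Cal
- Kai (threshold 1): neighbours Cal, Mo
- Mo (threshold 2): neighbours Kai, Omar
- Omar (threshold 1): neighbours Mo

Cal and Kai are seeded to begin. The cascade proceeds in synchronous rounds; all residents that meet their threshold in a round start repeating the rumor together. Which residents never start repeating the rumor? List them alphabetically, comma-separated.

Mo, Omar

Round 1 — Cal, Kai start repeating the rumor (initial).
Round 2 — checking thresholds:
  Dee: 1 of 1 neighbours ≥ 1, starts repeating the rumor.
  Mo: 1 of 2 neighbours < 2, below threshold.
Round 3 — no new spreads; cascade stops.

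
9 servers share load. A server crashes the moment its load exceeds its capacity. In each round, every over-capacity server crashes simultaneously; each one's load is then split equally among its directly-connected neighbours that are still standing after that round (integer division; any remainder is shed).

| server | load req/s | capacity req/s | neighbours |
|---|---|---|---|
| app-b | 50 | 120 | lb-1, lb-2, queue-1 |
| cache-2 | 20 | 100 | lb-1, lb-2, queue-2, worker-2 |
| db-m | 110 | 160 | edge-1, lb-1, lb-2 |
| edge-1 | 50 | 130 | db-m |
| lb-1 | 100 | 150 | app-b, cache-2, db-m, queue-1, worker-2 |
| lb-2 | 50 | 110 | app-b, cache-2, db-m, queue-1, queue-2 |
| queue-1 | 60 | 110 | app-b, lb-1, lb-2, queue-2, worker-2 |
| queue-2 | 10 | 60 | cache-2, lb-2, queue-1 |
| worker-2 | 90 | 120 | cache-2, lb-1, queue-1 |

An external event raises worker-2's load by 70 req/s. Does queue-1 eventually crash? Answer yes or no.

Round 1 — worker-2 at 160 > 120. worker-2 crashes.
  worker-2 sheds 160 req/s to cache-2, lb-1, queue-1: 53 each (1 lost).
    cache-2: 20+53 = 73 ≤ 100
    lb-1: 100+53 = 153 > 150
    queue-1: 60+53 = 113 > 110
Round 2 — lb-1, queue-1 crash.
  lb-1 sheds 153 req/s to app-b, cache-2, db-m: 51 each.
    app-b: 50+51 = 101 ≤ 120
    cache-2: 73+51 = 124 > 100
    db-m: 110+51 = 161 > 160
  queue-1 sheds 113 req/s to app-b, lb-2, queue-2: 37 each (2 lost).
    app-b: 101+37 = 138 > 120
    lb-2: 50+37 = 87 ≤ 110
    queue-2: 10+37 = 47 ≤ 60
Round 3 — app-b, cache-2, db-m crash.
  app-b sheds 138 req/s to lb-2: 138 each.
    lb-2: 87+138 = 225 > 110
  cache-2 sheds 124 req/s to lb-2, queue-2: 62 each.
    lb-2: 225+62 = 287 > 110
    queue-2: 47+62 = 109 > 60
  db-m sheds 161 req/s to edge-1, lb-2: 80 each (1 lost).
    edge-1: 50+80 = 130 ≤ 130
    lb-2: 287+80 = 367 > 110
Round 4 — lb-2, queue-2 crash.
  lb-2 sheds 367 req/s: no online neighbours, lost.
  queue-2 sheds 109 req/s: no online neighbours, lost.
No further crashes.

yes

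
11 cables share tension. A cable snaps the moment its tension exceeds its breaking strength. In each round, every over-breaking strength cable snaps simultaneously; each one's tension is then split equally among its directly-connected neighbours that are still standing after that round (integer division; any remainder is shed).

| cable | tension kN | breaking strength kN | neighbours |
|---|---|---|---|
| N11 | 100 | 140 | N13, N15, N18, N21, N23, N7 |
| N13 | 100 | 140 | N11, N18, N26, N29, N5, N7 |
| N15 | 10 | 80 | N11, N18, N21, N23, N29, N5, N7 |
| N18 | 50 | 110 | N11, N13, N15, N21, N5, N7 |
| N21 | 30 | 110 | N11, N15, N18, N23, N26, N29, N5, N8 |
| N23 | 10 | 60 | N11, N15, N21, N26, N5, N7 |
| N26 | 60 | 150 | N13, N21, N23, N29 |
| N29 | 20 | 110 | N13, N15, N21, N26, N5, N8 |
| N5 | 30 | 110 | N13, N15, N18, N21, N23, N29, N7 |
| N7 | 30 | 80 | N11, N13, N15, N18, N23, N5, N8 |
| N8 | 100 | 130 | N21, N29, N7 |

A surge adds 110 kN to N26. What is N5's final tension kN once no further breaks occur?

58

Round 1 — N26 at 170 > 150. N26 snaps.
  N26 sheds 170 kN to N13, N21, N23, N29: 42 each (2 lost).
    N13: 100+42 = 142 > 140
    N21: 30+42 = 72 ≤ 110
    N23: 10+42 = 52 ≤ 60
    N29: 20+42 = 62 ≤ 110
Round 2 — N13 snaps.
  N13 sheds 142 kN to N11, N18, N29, N5, N7: 28 each (2 lost).
    N11: 100+28 = 128 ≤ 140
    N18: 50+28 = 78 ≤ 110
    N29: 62+28 = 90 ≤ 110
    N5: 30+28 = 58 ≤ 110
    N7: 30+28 = 58 ≤ 80
No further breaks.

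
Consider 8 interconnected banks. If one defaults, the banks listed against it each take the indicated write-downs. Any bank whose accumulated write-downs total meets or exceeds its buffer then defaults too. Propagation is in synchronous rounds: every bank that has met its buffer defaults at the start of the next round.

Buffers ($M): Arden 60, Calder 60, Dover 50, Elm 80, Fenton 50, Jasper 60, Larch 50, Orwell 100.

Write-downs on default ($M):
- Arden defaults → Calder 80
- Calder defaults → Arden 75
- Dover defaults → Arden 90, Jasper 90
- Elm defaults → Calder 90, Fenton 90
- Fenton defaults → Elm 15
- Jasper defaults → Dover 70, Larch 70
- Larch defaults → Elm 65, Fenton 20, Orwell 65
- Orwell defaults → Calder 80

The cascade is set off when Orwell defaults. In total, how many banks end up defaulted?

Round 1 — Orwell defaults (initial).
  Calder: +80 → 80 ≥ 60
Round 2 — Calder defaults.
  Arden: +75 → 75 ≥ 60
Round 3 — Arden defaults.
No further defaults.

3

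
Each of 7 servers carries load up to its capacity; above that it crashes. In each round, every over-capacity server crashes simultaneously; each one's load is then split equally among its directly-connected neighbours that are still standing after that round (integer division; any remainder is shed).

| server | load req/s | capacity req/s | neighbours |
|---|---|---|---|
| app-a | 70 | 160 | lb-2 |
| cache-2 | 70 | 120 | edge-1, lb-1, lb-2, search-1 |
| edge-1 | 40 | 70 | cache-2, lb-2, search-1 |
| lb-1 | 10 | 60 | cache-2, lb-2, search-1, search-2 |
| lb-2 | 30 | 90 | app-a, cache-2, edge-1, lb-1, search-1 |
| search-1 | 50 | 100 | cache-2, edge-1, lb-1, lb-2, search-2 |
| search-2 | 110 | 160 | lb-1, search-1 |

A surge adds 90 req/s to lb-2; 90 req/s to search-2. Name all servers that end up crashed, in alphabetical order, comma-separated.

cache-2, edge-1, lb-1, lb-2, search-1, search-2

Round 1 — lb-2 at 120 > 90; search-2 at 200 > 160. lb-2, search-2 crash.
  lb-2 sheds 120 req/s to app-a, cache-2, edge-1, lb-1, search-1: 24 each.
    app-a: 70+24 = 94 ≤ 160
    cache-2: 70+24 = 94 ≤ 120
    edge-1: 40+24 = 64 ≤ 70
    lb-1: 10+24 = 34 ≤ 60
    search-1: 50+24 = 74 ≤ 100
  search-2 sheds 200 req/s to lb-1, search-1: 100 each.
    lb-1: 34+100 = 134 > 60
    search-1: 74+100 = 174 > 100
Round 2 — lb-1, search-1 crash.
  lb-1 sheds 134 req/s to cache-2: 134 each.
    cache-2: 94+134 = 228 > 120
  search-1 sheds 174 req/s to cache-2, edge-1: 87 each.
    cache-2: 228+87 = 315 > 120
    edge-1: 64+87 = 151 > 70
Round 3 — cache-2, edge-1 crash.
  cache-2 sheds 315 req/s: no online neighbours, lost.
  edge-1 sheds 151 req/s: no online neighbours, lost.
No further crashes.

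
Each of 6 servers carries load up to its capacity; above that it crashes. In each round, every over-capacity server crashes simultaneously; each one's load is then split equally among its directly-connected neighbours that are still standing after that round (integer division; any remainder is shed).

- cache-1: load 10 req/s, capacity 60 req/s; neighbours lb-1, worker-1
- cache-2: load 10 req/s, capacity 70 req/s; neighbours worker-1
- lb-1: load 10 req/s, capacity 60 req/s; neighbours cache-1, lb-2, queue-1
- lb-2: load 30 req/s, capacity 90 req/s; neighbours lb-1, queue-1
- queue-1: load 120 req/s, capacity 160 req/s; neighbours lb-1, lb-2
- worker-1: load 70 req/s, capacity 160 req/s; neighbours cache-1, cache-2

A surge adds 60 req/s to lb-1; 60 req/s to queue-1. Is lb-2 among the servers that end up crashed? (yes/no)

yes

Round 1 — lb-1 at 70 > 60; queue-1 at 180 > 160. lb-1, queue-1 crash.
  lb-1 sheds 70 req/s to cache-1, lb-2: 35 each.
    cache-1: 10+35 = 45 ≤ 60
    lb-2: 30+35 = 65 ≤ 90
  queue-1 sheds 180 req/s to lb-2: 180 each.
    lb-2: 65+180 = 245 > 90
Round 2 — lb-2 crashes.
  lb-2 sheds 245 req/s: no online neighbours, lost.
No further crashes.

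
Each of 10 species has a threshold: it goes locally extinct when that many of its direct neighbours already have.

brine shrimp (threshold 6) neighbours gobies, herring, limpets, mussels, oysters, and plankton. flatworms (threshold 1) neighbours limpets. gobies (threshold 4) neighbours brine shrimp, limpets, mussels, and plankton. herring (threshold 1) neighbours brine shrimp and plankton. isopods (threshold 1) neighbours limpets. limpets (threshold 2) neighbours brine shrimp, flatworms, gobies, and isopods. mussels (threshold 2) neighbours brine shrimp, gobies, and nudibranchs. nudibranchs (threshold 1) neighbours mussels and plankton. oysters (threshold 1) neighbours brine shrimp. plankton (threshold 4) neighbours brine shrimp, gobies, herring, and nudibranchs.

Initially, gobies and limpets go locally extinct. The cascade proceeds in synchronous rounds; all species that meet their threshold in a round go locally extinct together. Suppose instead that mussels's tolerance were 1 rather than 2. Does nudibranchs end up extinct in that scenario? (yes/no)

yes

With mussels's tolerance at 1:
Round 1 — gobies, limpets go locally extinct (initial).
Round 2 — checking thresholds:
  brine shrimp: 2 of 6 neighbours < 6, not yet.
  flatworms: 1 of 1 neighbours ≥ 1, goes locally extinct.
  isopods: 1 of 1 neighbours ≥ 1, goes locally extinct.
  mussels: 1 of 3 neighbours ≥ 1, goes locally extinct.
  plankton: 1 of 4 neighbours < 4, not yet.
Round 3 — checking thresholds:
  brine shrimp: 3 of 6 neighbours < 6, not yet.
  nudibranchs: 1 of 2 neighbours ≥ 1, goes locally extinct.
  plankton: 1 of 4 neighbours < 4, not yet.
Round 4 — no new extinctions; cascade stops.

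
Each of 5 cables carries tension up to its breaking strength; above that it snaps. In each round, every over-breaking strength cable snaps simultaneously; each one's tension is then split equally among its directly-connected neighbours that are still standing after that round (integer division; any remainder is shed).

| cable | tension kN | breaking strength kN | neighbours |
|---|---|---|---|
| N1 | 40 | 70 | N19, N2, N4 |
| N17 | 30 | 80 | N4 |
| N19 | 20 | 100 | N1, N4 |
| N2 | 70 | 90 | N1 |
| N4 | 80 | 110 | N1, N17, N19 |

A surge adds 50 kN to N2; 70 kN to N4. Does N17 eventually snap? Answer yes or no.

no

Round 1 — N2 at 120 > 90; N4 at 150 > 110. N2, N4 snap.
  N2 sheds 120 kN to N1: 120 each.
    N1: 40+120 = 160 > 70
  N4 sheds 150 kN to N1, N17, N19: 50 each.
    N1: 160+50 = 210 > 70
    N17: 30+50 = 80 ≤ 80
    N19: 20+50 = 70 ≤ 100
Round 2 — N1 snaps.
  N1 sheds 210 kN to N19: 210 each.
    N19: 70+210 = 280 > 100
Round 3 — N19 snaps.
  N19 sheds 280 kN: no online neighbours, lost.
No further breaks.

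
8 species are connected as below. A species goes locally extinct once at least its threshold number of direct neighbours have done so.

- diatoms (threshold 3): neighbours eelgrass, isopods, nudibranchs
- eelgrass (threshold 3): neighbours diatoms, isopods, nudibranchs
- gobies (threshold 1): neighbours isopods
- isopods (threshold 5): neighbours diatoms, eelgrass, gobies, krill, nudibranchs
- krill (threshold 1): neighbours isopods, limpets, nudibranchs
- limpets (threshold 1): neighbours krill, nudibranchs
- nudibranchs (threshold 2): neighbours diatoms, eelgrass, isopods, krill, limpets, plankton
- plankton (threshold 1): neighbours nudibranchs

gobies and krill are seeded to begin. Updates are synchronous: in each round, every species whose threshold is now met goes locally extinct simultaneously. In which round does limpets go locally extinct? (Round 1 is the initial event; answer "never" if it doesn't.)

2

Round 1 — gobies, krill go locally extinct (initial).
Round 2 — checking thresholds:
  isopods: 2 of 5 neighbours < 5, below threshold.
  limpets: 1 of 2 neighbours ≥ 1, goes locally extinct.
  nudibranchs: 1 of 6 neighbours < 2, below threshold.
Round 3 — checking thresholds:
  isopods: 2 of 5 neighbours < 5, below threshold.
  nudibranchs: 2 of 6 neighbours ≥ 2, goes locally extinct.
Round 4 — checking thresholds:
  diatoms: 1 of 3 neighbours < 3, below threshold.
  eelgrass: 1 of 3 neighbours < 3, below threshold.
  isopods: 3 of 5 neighbours < 5, below threshold.
  plankton: 1 of 1 neighbours ≥ 1, goes locally extinct.
Round 5 — no new extinctions; cascade stops.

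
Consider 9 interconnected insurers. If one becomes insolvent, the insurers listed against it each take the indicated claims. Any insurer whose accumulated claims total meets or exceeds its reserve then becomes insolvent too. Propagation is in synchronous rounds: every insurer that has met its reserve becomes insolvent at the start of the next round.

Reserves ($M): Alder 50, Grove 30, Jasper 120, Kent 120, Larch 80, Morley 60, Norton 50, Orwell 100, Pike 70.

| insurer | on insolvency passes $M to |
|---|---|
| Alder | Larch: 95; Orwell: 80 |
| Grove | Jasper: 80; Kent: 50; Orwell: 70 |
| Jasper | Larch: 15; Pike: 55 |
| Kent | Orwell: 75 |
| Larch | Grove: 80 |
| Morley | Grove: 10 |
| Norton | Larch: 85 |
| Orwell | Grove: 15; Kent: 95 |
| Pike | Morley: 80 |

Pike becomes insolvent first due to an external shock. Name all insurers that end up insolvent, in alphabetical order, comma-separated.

Morley, Pike

Round 1 — Pike becomes insolvent (initial).
  Morley: +80 → 80 ≥ 60
Round 2 — Morley becomes insolvent.
  Grove: +10 → 10 < 30
No further insolvencies.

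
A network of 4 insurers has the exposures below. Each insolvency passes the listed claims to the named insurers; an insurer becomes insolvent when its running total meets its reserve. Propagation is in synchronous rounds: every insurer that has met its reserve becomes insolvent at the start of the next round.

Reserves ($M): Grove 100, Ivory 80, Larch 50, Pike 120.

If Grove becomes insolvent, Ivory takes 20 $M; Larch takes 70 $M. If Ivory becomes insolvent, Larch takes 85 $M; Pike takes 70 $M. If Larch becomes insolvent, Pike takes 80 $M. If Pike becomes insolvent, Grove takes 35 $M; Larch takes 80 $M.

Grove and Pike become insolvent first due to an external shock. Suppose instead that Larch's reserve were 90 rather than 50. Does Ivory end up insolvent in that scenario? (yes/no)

With Larch's reserve at 90:
Round 1 — Grove, Pike become insolvent (initial).
  Ivory: +20 → 20 < 80
  Larch: +70+80 → 150 ≥ 90
Round 2 — Larch becomes insolvent.
No further insolvencies.

no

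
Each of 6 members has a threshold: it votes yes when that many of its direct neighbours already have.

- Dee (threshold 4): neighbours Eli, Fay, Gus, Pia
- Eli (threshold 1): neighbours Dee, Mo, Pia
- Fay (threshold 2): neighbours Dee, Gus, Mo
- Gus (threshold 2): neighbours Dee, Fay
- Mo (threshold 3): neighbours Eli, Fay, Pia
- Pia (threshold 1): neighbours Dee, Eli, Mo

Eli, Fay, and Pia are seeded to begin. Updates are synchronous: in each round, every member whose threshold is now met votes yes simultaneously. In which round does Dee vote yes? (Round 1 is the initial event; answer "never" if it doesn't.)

never

Round 1 — Eli, Fay, Pia vote yes (initial).
Round 2 — checking thresholds:
  Dee: 3 of 4 neighbours < 4, below threshold.
  Gus: 1 of 2 neighbours < 2, below threshold.
  Mo: 3 of 3 neighbours ≥ 3, votes yes.
Round 3 — no new yes votes; cascade stops.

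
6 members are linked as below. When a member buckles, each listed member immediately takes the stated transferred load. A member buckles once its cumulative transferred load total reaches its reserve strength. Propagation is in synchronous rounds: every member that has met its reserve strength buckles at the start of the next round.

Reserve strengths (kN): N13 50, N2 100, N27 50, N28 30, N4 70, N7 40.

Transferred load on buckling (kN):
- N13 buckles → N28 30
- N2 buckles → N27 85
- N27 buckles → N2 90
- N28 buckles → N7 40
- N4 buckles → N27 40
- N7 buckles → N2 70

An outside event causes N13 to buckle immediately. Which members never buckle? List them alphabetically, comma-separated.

N2, N27, N4

Round 1 — N13 buckles (initial).
  N28: +30 → 30 ≥ 30
Round 2 — N28 buckles.
  N7: +40 → 40 ≥ 40
Round 3 — N7 buckles.
  N2: +70 → 70 < 100
No further bucklings.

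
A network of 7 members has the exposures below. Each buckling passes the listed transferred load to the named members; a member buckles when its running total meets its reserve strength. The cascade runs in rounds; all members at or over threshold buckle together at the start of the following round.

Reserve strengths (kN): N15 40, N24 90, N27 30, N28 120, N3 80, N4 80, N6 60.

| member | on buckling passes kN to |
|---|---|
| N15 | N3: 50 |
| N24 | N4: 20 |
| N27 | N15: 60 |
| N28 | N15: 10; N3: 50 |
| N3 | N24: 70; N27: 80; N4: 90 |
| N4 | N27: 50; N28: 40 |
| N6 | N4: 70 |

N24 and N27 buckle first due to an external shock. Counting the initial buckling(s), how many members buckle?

3

Round 1 — N24, N27 buckle (initial).
  N15: +60 → 60 ≥ 40
  N4: +20 → 20 < 80
Round 2 — N15 buckles.
  N3: +50 → 50 < 80
No further bucklings.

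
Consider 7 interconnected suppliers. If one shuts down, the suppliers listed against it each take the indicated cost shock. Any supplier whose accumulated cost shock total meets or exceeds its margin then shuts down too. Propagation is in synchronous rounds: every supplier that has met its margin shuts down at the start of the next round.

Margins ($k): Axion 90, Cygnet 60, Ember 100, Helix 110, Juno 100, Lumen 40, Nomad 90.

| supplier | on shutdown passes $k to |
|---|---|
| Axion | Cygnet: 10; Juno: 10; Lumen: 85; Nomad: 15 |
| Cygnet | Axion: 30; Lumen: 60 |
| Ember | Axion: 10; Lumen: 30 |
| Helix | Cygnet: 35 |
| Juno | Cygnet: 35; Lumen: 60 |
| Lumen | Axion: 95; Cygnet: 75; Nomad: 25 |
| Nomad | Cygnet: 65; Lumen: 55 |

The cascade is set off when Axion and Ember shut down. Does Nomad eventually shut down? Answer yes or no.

no

Round 1 — Axion, Ember shut down (initial).
  Cygnet: +10 → 10 < 60
  Juno: +10 → 10 < 100
  Lumen: +85+30 → 115 ≥ 40
  Nomad: +15 → 15 < 90
Round 2 — Lumen shuts down.
  Cygnet: +75 → 85 ≥ 60
  Nomad: +25 → 40 < 90
Round 3 — Cygnet shuts down.
No further shutdowns.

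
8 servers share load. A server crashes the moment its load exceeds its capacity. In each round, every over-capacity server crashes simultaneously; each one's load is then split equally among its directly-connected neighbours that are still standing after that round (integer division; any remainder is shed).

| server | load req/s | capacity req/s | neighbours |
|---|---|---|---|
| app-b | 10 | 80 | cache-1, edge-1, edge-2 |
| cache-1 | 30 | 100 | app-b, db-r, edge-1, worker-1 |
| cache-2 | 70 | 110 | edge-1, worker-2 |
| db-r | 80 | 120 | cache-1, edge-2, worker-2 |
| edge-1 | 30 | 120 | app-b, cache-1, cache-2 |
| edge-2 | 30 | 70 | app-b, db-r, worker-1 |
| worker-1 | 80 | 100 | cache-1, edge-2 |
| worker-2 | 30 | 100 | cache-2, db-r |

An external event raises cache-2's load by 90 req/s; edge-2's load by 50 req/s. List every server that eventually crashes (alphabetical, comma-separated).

app-b, cache-1, cache-2, db-r, edge-1, edge-2, worker-1, worker-2

Round 1 — cache-2 at 160 > 110; edge-2 at 80 > 70. cache-2, edge-2 crash.
  cache-2 sheds 160 req/s to edge-1, worker-2: 80 each.
    edge-1: 30+80 = 110 ≤ 120
    worker-2: 30+80 = 110 > 100
  edge-2 sheds 80 req/s to app-b, db-r, worker-1: 26 each (2 lost).
    app-b: 10+26 = 36 ≤ 80
    db-r: 80+26 = 106 ≤ 120
    worker-1: 80+26 = 106 > 100
Round 2 — worker-1, worker-2 crash.
  worker-1 sheds 106 req/s to cache-1: 106 each.
    cache-1: 30+106 = 136 > 100
  worker-2 sheds 110 req/s to db-r: 110 each.
    db-r: 106+110 = 216 > 120
Round 3 — cache-1, db-r crash.
  cache-1 sheds 136 req/s to app-b, edge-1: 68 each.
    app-b: 36+68 = 104 > 80
    edge-1: 110+68 = 178 > 120
  db-r sheds 216 req/s: no online neighbours, lost.
Round 4 — app-b, edge-1 crash.
  app-b sheds 104 req/s: no online neighbours, lost.
  edge-1 sheds 178 req/s: no online neighbours, lost.
No further crashes.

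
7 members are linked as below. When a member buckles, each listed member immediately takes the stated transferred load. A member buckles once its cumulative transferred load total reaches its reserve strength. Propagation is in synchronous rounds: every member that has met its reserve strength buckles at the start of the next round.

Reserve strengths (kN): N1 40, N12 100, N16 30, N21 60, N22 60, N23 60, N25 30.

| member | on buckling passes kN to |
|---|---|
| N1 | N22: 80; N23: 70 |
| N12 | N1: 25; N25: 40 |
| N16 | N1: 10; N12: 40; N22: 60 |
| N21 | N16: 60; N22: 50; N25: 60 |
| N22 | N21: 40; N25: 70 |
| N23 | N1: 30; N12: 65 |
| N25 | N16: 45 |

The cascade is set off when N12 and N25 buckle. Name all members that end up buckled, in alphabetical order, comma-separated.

N12, N16, N22, N25

Round 1 — N12, N25 buckle (initial).
  N1: +25 → 25 < 40
  N16: +45 → 45 ≥ 30
Round 2 — N16 buckles.
  N1: +10 → 35 < 40
  N22: +60 → 60 ≥ 60
Round 3 — N22 buckles.
  N21: +40 → 40 < 60
No further bucklings.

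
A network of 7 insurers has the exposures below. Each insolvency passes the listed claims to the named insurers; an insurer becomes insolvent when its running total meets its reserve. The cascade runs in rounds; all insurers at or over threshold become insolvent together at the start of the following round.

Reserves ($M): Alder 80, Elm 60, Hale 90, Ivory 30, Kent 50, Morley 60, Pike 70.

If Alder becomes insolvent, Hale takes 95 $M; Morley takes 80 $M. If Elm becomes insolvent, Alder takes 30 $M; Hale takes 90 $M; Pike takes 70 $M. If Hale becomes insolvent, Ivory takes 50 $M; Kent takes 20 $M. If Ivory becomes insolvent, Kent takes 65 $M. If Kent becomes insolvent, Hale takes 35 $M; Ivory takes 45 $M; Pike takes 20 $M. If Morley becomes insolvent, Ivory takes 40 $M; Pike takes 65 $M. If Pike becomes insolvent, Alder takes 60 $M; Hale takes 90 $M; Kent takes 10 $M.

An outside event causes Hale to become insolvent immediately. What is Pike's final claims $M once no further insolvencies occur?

20

Round 1 — Hale becomes insolvent (initial).
  Ivory: +50 → 50 ≥ 30
  Kent: +20 → 20 < 50
Round 2 — Ivory becomes insolvent.
  Kent: +65 → 85 ≥ 50
Round 3 — Kent becomes insolvent.
  Pike: +20 → 20 < 70
No further insolvencies.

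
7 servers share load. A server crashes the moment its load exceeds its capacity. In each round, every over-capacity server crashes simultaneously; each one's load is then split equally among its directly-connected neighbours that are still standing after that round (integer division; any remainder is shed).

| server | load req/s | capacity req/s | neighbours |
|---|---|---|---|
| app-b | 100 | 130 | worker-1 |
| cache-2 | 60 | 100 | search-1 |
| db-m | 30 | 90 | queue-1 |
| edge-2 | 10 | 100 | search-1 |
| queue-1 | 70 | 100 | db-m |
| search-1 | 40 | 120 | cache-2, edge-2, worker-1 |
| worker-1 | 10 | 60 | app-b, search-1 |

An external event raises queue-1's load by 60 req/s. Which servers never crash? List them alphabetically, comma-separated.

Round 1 — queue-1 at 130 > 100. queue-1 crashes.
  queue-1 sheds 130 req/s to db-m: 130 each.
    db-m: 30+130 = 160 > 90
Round 2 — db-m crashes.
  db-m sheds 160 req/s: no online neighbours, lost.
No further crashes.

app-b, cache-2, edge-2, search-1, worker-1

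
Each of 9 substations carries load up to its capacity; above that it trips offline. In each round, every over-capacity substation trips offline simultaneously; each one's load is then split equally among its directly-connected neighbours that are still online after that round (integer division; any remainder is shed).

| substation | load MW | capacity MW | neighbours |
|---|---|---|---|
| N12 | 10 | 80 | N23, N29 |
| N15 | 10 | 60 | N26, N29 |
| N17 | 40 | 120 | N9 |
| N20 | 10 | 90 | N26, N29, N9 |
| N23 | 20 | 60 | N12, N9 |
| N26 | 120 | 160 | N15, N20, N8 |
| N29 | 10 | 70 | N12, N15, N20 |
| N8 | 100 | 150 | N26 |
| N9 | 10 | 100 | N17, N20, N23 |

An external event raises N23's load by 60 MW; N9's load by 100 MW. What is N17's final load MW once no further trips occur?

Round 1 — N23 at 80 > 60; N9 at 110 > 100. N23, N9 trip offline.
  N23 sheds 80 MW to N12: 80 each.
    N12: 10+80 = 90 > 80
  N9 sheds 110 MW to N17, N20: 55 each.
    N17: 40+55 = 95 ≤ 120
    N20: 10+55 = 65 ≤ 90
Round 2 — N12 trips offline.
  N12 sheds 90 MW to N29: 90 each.
    N29: 10+90 = 100 > 70
Round 3 — N29 trips offline.
  N29 sheds 100 MW to N15, N20: 50 each.
    N15: 10+50 = 60 ≤ 60
    N20: 65+50 = 115 > 90
Round 4 — N20 trips offline.
  N20 sheds 115 MW to N26: 115 each.
    N26: 120+115 = 235 > 160
Round 5 — N26 trips offline.
  N26 sheds 235 MW to N15, N8: 117 each (1 lost).
    N15: 60+117 = 177 > 60
    N8: 100+117 = 217 > 150
Round 6 — N15, N8 trip offline.
  N15 sheds 177 MW: no online neighbours, lost.
  N8 sheds 217 MW: no online neighbours, lost.
No further trips.

95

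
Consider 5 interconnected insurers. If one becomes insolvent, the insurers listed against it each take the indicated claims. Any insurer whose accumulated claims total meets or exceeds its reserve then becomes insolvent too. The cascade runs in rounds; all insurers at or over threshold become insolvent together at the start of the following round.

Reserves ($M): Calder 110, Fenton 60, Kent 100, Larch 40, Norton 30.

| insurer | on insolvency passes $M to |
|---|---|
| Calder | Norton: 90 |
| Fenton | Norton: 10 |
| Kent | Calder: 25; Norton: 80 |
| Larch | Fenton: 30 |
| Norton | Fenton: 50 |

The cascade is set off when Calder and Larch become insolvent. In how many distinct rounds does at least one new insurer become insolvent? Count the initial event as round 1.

Round 1 — Calder, Larch become insolvent (initial).
  Fenton: +30 → 30 < 60
  Norton: +90 → 90 ≥ 30
Round 2 — Norton becomes insolvent.
  Fenton: +50 → 80 ≥ 60
Round 3 — Fenton becomes insolvent.
No further insolvencies.

3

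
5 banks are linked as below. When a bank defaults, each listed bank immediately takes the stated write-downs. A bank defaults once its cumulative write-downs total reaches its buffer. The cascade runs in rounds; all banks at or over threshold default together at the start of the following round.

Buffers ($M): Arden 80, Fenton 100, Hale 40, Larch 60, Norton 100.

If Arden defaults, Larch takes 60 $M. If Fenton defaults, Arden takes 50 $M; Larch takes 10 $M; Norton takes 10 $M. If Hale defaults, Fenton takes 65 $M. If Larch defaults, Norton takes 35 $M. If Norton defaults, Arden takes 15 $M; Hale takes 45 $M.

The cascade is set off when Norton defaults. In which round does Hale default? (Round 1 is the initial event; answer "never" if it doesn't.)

Round 1 — Norton defaults (initial).
  Arden: +15 → 15 < 80
  Hale: +45 → 45 ≥ 40
Round 2 — Hale defaults.
  Fenton: +65 → 65 < 100
No further defaults.

2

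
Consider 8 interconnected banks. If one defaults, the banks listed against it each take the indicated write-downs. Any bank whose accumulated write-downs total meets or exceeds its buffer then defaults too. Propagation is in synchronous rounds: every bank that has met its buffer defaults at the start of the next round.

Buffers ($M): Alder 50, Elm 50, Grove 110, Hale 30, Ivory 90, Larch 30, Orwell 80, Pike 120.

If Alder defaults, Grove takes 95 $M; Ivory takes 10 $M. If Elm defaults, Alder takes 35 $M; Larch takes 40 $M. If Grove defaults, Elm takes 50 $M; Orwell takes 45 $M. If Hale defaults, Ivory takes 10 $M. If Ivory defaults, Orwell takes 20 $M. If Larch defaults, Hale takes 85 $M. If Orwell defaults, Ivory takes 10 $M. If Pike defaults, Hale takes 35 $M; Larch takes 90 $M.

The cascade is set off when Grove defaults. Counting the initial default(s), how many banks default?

4

Round 1 — Grove defaults (initial).
  Elm: +50 → 50 ≥ 50
  Orwell: +45 → 45 < 80
Round 2 — Elm defaults.
  Alder: +35 → 35 < 50
  Larch: +40 → 40 ≥ 30
Round 3 — Larch defaults.
  Hale: +85 → 85 ≥ 30
Round 4 — Hale defaults.
  Ivory: +10 → 10 < 90
No further defaults.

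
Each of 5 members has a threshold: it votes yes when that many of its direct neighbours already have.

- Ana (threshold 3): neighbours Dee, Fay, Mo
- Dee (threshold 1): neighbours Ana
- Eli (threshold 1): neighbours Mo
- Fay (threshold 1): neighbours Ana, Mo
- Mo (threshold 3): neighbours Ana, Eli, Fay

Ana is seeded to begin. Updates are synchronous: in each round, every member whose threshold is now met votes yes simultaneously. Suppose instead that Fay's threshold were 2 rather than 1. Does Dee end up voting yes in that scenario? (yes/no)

With Fay's threshold at 2:
Round 1 — Ana votes yes (initial).
Round 2 — checking thresholds:
  Dee: 1 of 1 neighbours ≥ 1, votes yes.
  Fay: 1 of 2 neighbours < 2, not yet.
  Mo: 1 of 3 neighbours < 3, not yet.
Round 3 — no new yes votes; cascade stops.

yes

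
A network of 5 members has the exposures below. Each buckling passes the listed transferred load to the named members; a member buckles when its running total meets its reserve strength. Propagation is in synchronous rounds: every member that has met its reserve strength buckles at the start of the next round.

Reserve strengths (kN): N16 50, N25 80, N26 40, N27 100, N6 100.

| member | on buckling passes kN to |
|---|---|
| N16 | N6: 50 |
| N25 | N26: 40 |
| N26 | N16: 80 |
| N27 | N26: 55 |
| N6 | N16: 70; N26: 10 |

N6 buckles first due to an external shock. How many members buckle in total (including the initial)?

Round 1 — N6 buckles (initial).
  N16: +70 → 70 ≥ 50
  N26: +10 → 10 < 40
Round 2 — N16 buckles.
No further bucklings.

2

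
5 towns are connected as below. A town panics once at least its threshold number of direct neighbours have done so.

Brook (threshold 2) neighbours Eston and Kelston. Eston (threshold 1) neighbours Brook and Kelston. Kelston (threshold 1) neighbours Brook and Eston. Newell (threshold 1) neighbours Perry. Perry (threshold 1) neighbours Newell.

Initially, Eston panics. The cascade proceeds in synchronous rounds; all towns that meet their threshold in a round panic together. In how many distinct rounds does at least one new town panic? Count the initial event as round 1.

3

Round 1 — Eston panics (initial).
Round 2 — checking thresholds:
  Brook: 1 of 2 neighbours < 2, not yet.
  Kelston: 1 of 2 neighbours ≥ 1, panics.
Round 3 — checking thresholds:
  Brook: 2 of 2 neighbours ≥ 2, panics.
Round 4 — no new panics; cascade stops.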